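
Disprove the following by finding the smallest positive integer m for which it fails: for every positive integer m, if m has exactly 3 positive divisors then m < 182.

We need the least positive integer m for which m has exactly 3 positive divisors but the claim fails.
For m = 4, 9, 25, 49, 121, 169 the conclusion holds.
m = 289: τ(289) = 3; 289 ≥ 182.
So m = 289 is the smallest counterexample.

m = 289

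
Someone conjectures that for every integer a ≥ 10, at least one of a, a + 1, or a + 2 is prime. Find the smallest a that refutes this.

a = 14

The first 4 eligible values, up to a = 13, all satisfy the conclusion.
a = 14: 14 = 2 × 7; 15 = 3 × 5; 16 = 2 × 8 — all composite.
So a = 14 is the smallest counterexample.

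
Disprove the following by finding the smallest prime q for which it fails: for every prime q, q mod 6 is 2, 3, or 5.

q = 7

For q = 2, 3, 5 the conclusion holds.
q = 7: 7 mod 6 = 1 — not in {2, 3, 5}.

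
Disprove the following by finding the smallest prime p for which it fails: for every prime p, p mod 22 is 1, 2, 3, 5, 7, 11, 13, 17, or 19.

p = 31

The first 10 eligible values, up to p = 29, all satisfy the conclusion.
p = 31: 31 mod 22 = 9 — not in {1, 2, 3, 5, 7, 11, 13, 17, 19}.
Thus p = 31 disproves the claim, and no smaller p works.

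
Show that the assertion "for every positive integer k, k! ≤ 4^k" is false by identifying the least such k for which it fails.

For k = 1, 2, 3, 4, 5, 6, 7, 8 the conclusion holds.
k = 9: k! = 362880 and 4^k = 262144, so 362880 > 262144.
Hence k = 9 is a counterexample.

k = 9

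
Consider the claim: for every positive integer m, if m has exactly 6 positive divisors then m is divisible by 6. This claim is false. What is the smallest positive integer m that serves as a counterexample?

m = 20

For m = 12, 18 the conclusion holds.
m = 20: τ(20) = 6; 20 mod 6 = 2.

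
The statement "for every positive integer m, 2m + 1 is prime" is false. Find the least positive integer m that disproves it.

m = 4

m = 1: 2m + 1 = 3, prime.
m = 2: 2m + 1 = 5, prime.
m = 3: 2m + 1 = 7, prime.
m = 4: 2m + 1 = 9 = 3 × 3, composite.
Hence m = 4 is a counterexample.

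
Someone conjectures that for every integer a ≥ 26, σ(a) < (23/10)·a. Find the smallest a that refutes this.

A counterexample is any integer a ≥ 26 such that the claim fails; we check each in order.
For a = 26, 27, 28, 29 the conclusion holds.
a = 30: σ(30) = 72; 72 ≥ 69.
Hence a = 30 is a counterexample.

a = 30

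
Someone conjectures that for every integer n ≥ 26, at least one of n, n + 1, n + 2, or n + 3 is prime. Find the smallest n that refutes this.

The first 6 eligible values, up to n = 31, all satisfy the conclusion.
n = 32: 32 = 2 × 16; 33 = 3 × 11; 34 = 2 × 17; 35 = 5 × 7 — all composite.

n = 32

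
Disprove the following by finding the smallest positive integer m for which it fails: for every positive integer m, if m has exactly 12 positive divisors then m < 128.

We need the least positive integer m for which m has exactly 12 positive divisors but the claim fails.
The first 7 eligible values, up to m = 126, all satisfy the conclusion.
m = 132: τ(132) = 12; 132 ≥ 128.

m = 132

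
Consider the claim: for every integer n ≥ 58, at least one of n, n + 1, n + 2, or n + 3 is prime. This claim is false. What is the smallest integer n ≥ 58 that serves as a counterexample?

A counterexample is any integer n ≥ 58 such that n, n + 1, n + 2, n + 3 are all composite; we check each in order.
n = 58: 59 is prime.
n = 59: 59 is prime.
n = 60: 61 is prime.
n = 61: 61 is prime.
n = 62: 62 = 2 × 31; 63 = 3 × 21; 64 = 2 × 32; 65 = 5 × 13 — all composite.

n = 62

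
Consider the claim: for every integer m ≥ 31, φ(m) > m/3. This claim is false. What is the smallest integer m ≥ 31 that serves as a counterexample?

m = 31: φ(31) = 30 and 31/3 = 31/3, so φ(31) > 31/3.
m = 32: φ(32) = 16 and 32/3 = 32/3, so φ(32) > 32/3.
m = 33: φ(33) = 20 and 33/3 = 11, so φ(33) > 33/3.
m = 34: φ(34) = 16 and 34/3 = 34/3, so φ(34) > 34/3.
m = 35: φ(35) = 24 and 35/3 = 35/3, so φ(35) > 35/3.
m = 36: φ(36) = 12 and 36/3 = 12, so φ(36) ≤ 36/3.

m = 36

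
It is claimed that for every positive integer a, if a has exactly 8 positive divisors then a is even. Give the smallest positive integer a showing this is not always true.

For a = 24, 30, 40, 42, …, 88, 102, 104 the conclusion holds.
a = 105: divisors of 105: 1, 3, 5, 7, 15, 21, 35, 105; 105 is odd.

a = 105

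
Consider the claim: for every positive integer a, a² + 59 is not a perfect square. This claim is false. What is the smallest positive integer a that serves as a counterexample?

a = 29

We need the least positive integer a for which a² + 59 is a perfect square.
The first 28 eligible values, up to a = 28, all satisfy the conclusion.
a = 29: 29² + 59 = 900 = 30², a perfect square.
Thus a = 29 disproves the claim, and no smaller a works.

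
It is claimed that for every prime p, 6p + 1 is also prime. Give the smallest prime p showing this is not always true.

We need the least prime p for which 6p + 1 is not prime.
p = 2: 6p + 1 = 13, prime.
p = 3: 6p + 1 = 19, prime.
p = 5: 6p + 1 = 31, prime.
p = 7: 6p + 1 = 43, prime.
p = 11: 6p + 1 = 67, prime.
p = 13: 6p + 1 = 79, prime.
p = 17: 6p + 1 = 103, prime.
p = 19: 6p + 1 = 115 = 5 × 23, not prime.

p = 19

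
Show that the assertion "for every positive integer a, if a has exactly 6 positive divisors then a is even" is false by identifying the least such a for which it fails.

a = 45

We need the least positive integer a for which a has exactly 6 positive divisors but a is odd.
The first 6 eligible values, up to a = 44, all satisfy the conclusion.
a = 45: divisors of 45: 1, 3, 5, 9, 15, 45; 45 is odd.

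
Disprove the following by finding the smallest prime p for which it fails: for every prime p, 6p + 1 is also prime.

p = 19

For p = 2, 3, 5, 7, 11, 13, 17 the conclusion holds.
p = 19: 6p + 1 = 115 = 5 × 23, not prime.
So p = 19 is the smallest counterexample.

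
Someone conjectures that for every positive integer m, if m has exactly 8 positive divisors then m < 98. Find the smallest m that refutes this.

The first 10 eligible values, up to m = 88, all satisfy the conclusion.
m = 102: τ(102) = 8; 102 ≥ 98.

m = 102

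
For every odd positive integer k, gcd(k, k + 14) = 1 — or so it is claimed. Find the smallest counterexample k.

k = 7

A counterexample is any odd positive integer k such that gcd(k, k + 14) > 1; we check each in order.
k = 1: gcd(1, 15) = 1.
k = 3: gcd(3, 17) = 1.
k = 5: gcd(5, 19) = 1.
k = 7: gcd(7, 21) = 7.
Hence k = 7 is a counterexample.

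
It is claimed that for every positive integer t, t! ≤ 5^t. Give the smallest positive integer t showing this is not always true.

The first 11 eligible values, up to t = 11, all satisfy the conclusion.
t = 12: t! = 479001600 and 5^t = 244140625, so 479001600 > 244140625.

t = 12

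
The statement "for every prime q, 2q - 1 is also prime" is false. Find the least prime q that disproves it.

A counterexample is any prime q such that 2q - 1 is not prime; we check each in order.
For q = 2, 3 the conclusion holds.
q = 5: 2q - 1 = 9 = 3 × 3, not prime.
Hence q = 5 is a counterexample.

q = 5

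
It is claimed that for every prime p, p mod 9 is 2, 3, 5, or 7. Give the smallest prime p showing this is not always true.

Check each prime p in order until the claim fails.
The first 5 eligible values, up to p = 11, all satisfy the conclusion.
p = 13: 13 mod 9 = 4 — not in {2, 3, 5, 7}.
So p = 13 is the smallest counterexample.

p = 13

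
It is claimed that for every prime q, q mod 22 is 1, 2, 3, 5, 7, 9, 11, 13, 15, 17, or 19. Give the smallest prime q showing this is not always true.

We need the least prime q for which the claim fails.
For q = 2, 3, 5, 7, …, 31, 37, 41 the conclusion holds.
q = 43: 43 mod 22 = 21 — not in {1, 2, 3, 5, 7, 9, 11, 13, 15, 17, 19}.
Thus q = 43 disproves the claim, and no smaller q works.

q = 43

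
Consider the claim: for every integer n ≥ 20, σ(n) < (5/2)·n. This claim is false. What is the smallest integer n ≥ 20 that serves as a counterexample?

n = 24

Check each integer n ≥ 20 in order until the claim fails.
n = 20: σ(20) = 42; 42 < 50.
n = 21: σ(21) = 32; 32 < 105/2.
n = 22: σ(22) = 36; 36 < 55.
n = 23: σ(23) = 24; 24 < 115/2.
n = 24: σ(24) = 60; 60 ≥ 60.
So n = 24 is the smallest counterexample.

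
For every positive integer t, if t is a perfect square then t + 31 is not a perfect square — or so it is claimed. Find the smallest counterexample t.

t = 225

The first 14 eligible values, up to t = 196, all satisfy the conclusion.
t = 225: 225 = 15² and 225 + 31 = 256 = 16².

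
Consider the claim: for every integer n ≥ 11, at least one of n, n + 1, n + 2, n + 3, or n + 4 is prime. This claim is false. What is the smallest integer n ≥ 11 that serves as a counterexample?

A counterexample is any integer n ≥ 11 such that n, n + 1, n + 2, n + 3, n + 4 are all composite; we check each in order.
The first 13 eligible values, up to n = 23, all satisfy the conclusion.
n = 24: 24 = 2 × 12; 25 = 5 × 5; 26 = 2 × 13; 27 = 3 × 9; 28 = 2 × 14 — all composite.
Hence n = 24 is a counterexample.

n = 24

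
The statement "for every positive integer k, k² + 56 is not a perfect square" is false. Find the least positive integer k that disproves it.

The first 4 eligible values, up to k = 4, all satisfy the conclusion.
k = 5: 5² + 56 = 81 = 9², a perfect square.

k = 5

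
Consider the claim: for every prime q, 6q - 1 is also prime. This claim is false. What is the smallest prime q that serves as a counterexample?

The first 4 eligible values, up to q = 7, all satisfy the conclusion.
q = 11: 6q - 1 = 65 = 5 × 13, not prime.

q = 11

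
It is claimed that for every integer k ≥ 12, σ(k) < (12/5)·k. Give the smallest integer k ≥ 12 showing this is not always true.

For k = 12, 13, 14, 15, …, 21, 22, 23 the conclusion holds.
k = 24: σ(24) = 60; 60 ≥ 288/5.

k = 24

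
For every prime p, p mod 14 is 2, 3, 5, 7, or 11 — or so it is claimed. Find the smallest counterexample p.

p = 13

For p = 2, 3, 5, 7, 11 the conclusion holds.
p = 13: 13 mod 14 = 13 — not in {2, 3, 5, 7, 11}.
So p = 13 is the smallest counterexample.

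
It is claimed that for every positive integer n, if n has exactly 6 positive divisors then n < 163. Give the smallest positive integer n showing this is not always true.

Check each positive integer n in order until n has exactly 6 positive divisors but the claim fails.
For n = 12, 18, 20, 28, …, 147, 148, 153 the conclusion holds.
n = 164: τ(164) = 6; 164 ≥ 163.
Thus n = 164 disproves the claim, and no smaller n works.

n = 164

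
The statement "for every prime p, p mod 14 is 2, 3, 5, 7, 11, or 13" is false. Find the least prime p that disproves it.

p = 23

A counterexample is any prime p such that the claim fails; we check each in order.
The first 8 eligible values, up to p = 19, all satisfy the conclusion.
p = 23: 23 mod 14 = 9 — not in {2, 3, 5, 7, 11, 13}.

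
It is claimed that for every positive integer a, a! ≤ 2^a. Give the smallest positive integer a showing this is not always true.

a = 4

For a = 1, 2, 3 the conclusion holds.
a = 4: a! = 24 and 2^a = 16, so 24 > 16.
So a = 4 is the smallest counterexample.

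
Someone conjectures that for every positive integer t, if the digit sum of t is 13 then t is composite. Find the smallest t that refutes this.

t = 67

We need the least positive integer t for which the digit sum of t is 13 but t is prime.
For t = 49, 58 the conclusion holds.
t = 67: digit sum 13; 67 is prime, not composite.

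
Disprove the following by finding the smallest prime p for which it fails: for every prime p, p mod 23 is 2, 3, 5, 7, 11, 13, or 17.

A counterexample is any prime p such that the claim fails; we check each in order.
p = 2: 2 mod 23 = 2.
p = 3: 3 mod 23 = 3.
p = 5: 5 mod 23 = 5.
p = 7: 7 mod 23 = 7.
p = 11: 11 mod 23 = 11.
p = 13: 13 mod 23 = 13.
p = 17: 17 mod 23 = 17.
p = 19: 19 mod 23 = 19 — not in {2, 3, 5, 7, 11, 13, 17}.

p = 19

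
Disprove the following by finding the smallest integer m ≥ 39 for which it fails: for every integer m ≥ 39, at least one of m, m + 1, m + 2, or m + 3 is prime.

m = 48

The first 9 eligible values, up to m = 47, all satisfy the conclusion.
m = 48: 48 = 2 × 24; 49 = 7 × 7; 50 = 2 × 25; 51 = 3 × 17 — all composite.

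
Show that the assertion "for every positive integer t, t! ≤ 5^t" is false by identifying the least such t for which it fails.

A counterexample is any positive integer t such that t! > 5^t; we check each in order.
The first 11 eligible values, up to t = 11, all satisfy the conclusion.
t = 12: t! = 479001600 and 5^t = 244140625, so 479001600 > 244140625.
Hence t = 12 is a counterexample.

t = 12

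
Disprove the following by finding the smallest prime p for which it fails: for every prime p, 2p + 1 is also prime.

p = 7

p = 2: 2p + 1 = 5, prime.
p = 3: 2p + 1 = 7, prime.
p = 5: 2p + 1 = 11, prime.
p = 7: 2p + 1 = 15 = 3 × 5, not prime.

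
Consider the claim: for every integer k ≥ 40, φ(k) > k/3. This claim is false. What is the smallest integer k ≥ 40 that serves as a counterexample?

k = 42

For k = 40, 41 the conclusion holds.
k = 42: φ(42) = 12 and 42/3 = 14, so φ(42) ≤ 42/3.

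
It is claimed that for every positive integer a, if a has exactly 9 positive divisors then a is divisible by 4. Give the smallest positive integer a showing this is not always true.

A counterexample is any positive integer a such that a has exactly 9 positive divisors but a is not divisible by 4; we check each in order.
For a = 36, 100, 196 the conclusion holds.
a = 225: τ(225) = 9; 225 mod 4 = 1.
Thus a = 225 disproves the claim, and no smaller a works.

a = 225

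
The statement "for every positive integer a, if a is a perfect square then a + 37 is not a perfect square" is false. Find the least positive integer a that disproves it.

Check each positive integer a in order until a is a perfect square but a + 37 is a perfect square.
For a = 1, 4, 9, 16, …, 225, 256, 289 the conclusion holds.
a = 324: 324 = 18² and 324 + 37 = 361 = 19².

a = 324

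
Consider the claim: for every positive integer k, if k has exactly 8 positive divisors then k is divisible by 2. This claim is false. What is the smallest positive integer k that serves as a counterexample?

k = 105

A counterexample is any positive integer k such that k has exactly 8 positive divisors but k is not divisible by 2; we check each in order.
For k = 24, 30, 40, 42, …, 88, 102, 104 the conclusion holds.
k = 105: τ(105) = 8; 105 mod 2 = 1.
Hence k = 105 is a counterexample.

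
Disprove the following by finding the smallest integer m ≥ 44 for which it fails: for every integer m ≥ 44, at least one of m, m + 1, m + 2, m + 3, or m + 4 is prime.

A counterexample is any integer m ≥ 44 such that m, m + 1, m + 2, m + 3, m + 4 are all composite; we check each in order.
For m = 44, 45, 46, 47 the conclusion holds.
m = 48: 48 = 2 × 24; 49 = 7 × 7; 50 = 2 × 25; 51 = 3 × 17; 52 = 2 × 26 — all composite.

m = 48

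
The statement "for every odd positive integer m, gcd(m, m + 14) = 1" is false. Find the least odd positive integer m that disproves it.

m = 7

For m = 1, 3, 5 the conclusion holds.
m = 7: gcd(7, 21) = 7.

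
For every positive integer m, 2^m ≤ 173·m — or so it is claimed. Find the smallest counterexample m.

m = 11

For m = 1, 2, 3, 4, 5, 6, 7, 8, 9, 10 the conclusion holds.
m = 11: 2^m = 2048 and 173·m = 1903, so 2048 > 1903.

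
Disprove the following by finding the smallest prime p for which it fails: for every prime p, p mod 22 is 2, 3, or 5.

p = 7

A counterexample is any prime p such that the claim fails; we check each in order.
p = 2: 2 mod 22 = 2.
p = 3: 3 mod 22 = 3.
p = 5: 5 mod 22 = 5.
p = 7: 7 mod 22 = 7 — not in {2, 3, 5}.
Thus p = 7 disproves the claim, and no smaller p works.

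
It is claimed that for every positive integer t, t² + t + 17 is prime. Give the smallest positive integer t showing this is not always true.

Check each positive integer t in order until t² + t + 17 is not prime.
For t = 1, 2, 3, 4, …, 13, 14, 15 the conclusion holds.
t = 16: t² + t + 17 = 289 = 17 × 17, composite.

t = 16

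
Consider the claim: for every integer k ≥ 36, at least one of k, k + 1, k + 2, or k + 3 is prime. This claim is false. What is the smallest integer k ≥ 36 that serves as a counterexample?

A counterexample is any integer k ≥ 36 such that k, k + 1, k + 2, k + 3 are all composite; we check each in order.
For k = 36, 37, 38, 39, …, 45, 46, 47 the conclusion holds.
k = 48: 48 = 2 × 24; 49 = 7 × 7; 50 = 2 × 25; 51 = 3 × 17 — all composite.
So k = 48 is the smallest counterexample.

k = 48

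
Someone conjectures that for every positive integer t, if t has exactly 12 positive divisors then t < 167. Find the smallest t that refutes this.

t = 198

We need the least positive integer t for which t has exactly 12 positive divisors but the claim fails.
The first 12 eligible values, up to t = 160, all satisfy the conclusion.
t = 198: τ(198) = 12; 198 ≥ 167.
Thus t = 198 disproves the claim, and no smaller t works.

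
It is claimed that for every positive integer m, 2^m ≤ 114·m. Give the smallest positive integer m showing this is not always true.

For m = 1, 2, 3, 4, 5, 6, 7, 8, 9, 10 the conclusion holds.
m = 11: 2^m = 2048 and 114·m = 1254, so 2048 > 1254.

m = 11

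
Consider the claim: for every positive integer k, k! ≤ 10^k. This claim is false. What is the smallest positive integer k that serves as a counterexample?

k = 25

Check each positive integer k in order until k! > 10^k.
The first 24 eligible values, up to k = 24, all satisfy the conclusion.
k = 25: k! = 15511210043330985984000000 and 10^k = 10000000000000000000000000, so 15511210043330985984000000 > 10000000000000000000000000.
So k = 25 is the smallest counterexample.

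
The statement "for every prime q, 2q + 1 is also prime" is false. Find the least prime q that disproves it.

q = 7

A counterexample is any prime q such that 2q + 1 is not prime; we check each in order.
For q = 2, 3, 5 the conclusion holds.
q = 7: 2q + 1 = 15 = 3 × 5, not prime.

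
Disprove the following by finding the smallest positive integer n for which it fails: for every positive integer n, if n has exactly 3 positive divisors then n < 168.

n = 169

Check each positive integer n in order until n has exactly 3 positive divisors but the claim fails.
For n = 4, 9, 25, 49, 121 the conclusion holds.
n = 169: τ(169) = 3; 169 ≥ 168.
Hence n = 169 is a counterexample.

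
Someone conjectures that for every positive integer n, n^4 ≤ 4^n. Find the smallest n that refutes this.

n = 3

n = 1: n^4 = 1 and 4^n = 4, so 1 ≤ 4.
n = 2: n^4 = 16 and 4^n = 16, so 16 ≤ 16.
n = 3: n^4 = 81 and 4^n = 64, so 81 > 64.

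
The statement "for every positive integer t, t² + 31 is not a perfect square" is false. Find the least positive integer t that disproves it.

Check each positive integer t in order until t² + 31 is a perfect square.
The first 14 eligible values, up to t = 14, all satisfy the conclusion.
t = 15: 15² + 31 = 256 = 16², a perfect square.

t = 15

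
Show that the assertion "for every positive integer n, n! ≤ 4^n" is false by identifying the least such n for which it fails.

Check each positive integer n in order until n! > 4^n.
n = 1: n! = 1 and 4^n = 4, so 1 ≤ 4.
n = 2: n! = 2 and 4^n = 16, so 2 ≤ 16.
n = 3: n! = 6 and 4^n = 64, so 6 ≤ 64.
n = 4: n! = 24 and 4^n = 256, so 24 ≤ 256.
n = 5: n! = 120 and 4^n = 1024, so 120 ≤ 1024.
n = 6: n! = 720 and 4^n = 4096, so 720 ≤ 4096.
n = 7: n! = 5040 and 4^n = 16384, so 5040 ≤ 16384.
n = 8: n! = 40320 and 4^n = 65536, so 40320 ≤ 65536.
n = 9: n! = 362880 and 4^n = 262144, so 362880 > 262144.

n = 9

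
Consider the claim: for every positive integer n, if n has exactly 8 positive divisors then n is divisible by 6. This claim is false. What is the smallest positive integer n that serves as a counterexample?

A counterexample is any positive integer n such that n has exactly 8 positive divisors but n is not divisible by 6; we check each in order.
For n = 24, 30 the conclusion holds.
n = 40: τ(40) = 8; 40 mod 6 = 4.

n = 40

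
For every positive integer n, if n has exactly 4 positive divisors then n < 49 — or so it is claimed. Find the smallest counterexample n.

n = 51

We need the least positive integer n for which n has exactly 4 positive divisors but the claim fails.
For n = 6, 8, 10, 14, …, 38, 39, 46 the conclusion holds.
n = 51: τ(51) = 4; 51 ≥ 49.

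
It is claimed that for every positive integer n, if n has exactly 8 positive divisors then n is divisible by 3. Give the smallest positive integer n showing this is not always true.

n = 40

For n = 24, 30 the conclusion holds.
n = 40: τ(40) = 8; 40 mod 3 = 1.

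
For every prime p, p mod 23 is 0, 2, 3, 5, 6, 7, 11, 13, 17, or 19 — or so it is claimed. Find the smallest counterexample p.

We need the least prime p for which the claim fails.
For p = 2, 3, 5, 7, 11, 13, 17, 19, 23, 29 the conclusion holds.
p = 31: 31 mod 23 = 8 — not in {0, 2, 3, 5, 6, 7, 11, 13, 17, 19}.
Hence p = 31 is a counterexample.

p = 31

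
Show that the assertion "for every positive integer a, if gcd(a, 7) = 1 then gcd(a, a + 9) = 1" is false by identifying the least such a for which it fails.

a = 3

Check each positive integer a in order until gcd(a, 7) = 1 but gcd(a, a + 9) > 1.
For a = 1, 2 the conclusion holds.
a = 3: gcd(3, 12) = 3.
So a = 3 is the smallest counterexample.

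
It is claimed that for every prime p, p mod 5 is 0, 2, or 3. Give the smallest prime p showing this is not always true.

p = 11

A counterexample is any prime p such that the claim fails; we check each in order.
p = 2: 2 mod 5 = 2.
p = 3: 3 mod 5 = 3.
p = 5: 5 mod 5 = 0.
p = 7: 7 mod 5 = 2.
p = 11: 11 mod 5 = 1 — not in {0, 2, 3}.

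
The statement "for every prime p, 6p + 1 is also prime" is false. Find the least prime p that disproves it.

Check each prime p in order until 6p + 1 is not prime.
p = 2: 6p + 1 = 13, prime.
p = 3: 6p + 1 = 19, prime.
p = 5: 6p + 1 = 31, prime.
p = 7: 6p + 1 = 43, prime.
p = 11: 6p + 1 = 67, prime.
p = 13: 6p + 1 = 79, prime.
p = 17: 6p + 1 = 103, prime.
p = 19: 6p + 1 = 115 = 5 × 23, not prime.
Hence p = 19 is a counterexample.

p = 19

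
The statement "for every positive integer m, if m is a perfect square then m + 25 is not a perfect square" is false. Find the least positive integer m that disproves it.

m = 144

We need the least positive integer m for which m is a perfect square but m + 25 is a perfect square.
For m = 1, 4, 9, 16, …, 81, 100, 121 the conclusion holds.
m = 144: 144 = 12² and 144 + 25 = 169 = 13².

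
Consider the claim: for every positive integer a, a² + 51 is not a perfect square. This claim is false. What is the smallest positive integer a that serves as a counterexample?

a = 7

We need the least positive integer a for which a² + 51 is a perfect square.
The first 6 eligible values, up to a = 6, all satisfy the conclusion.
a = 7: 7² + 51 = 100 = 10², a perfect square.
Hence a = 7 is a counterexample.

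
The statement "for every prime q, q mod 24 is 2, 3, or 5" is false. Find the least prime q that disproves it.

q = 7

We need the least prime q for which the claim fails.
For q = 2, 3, 5 the conclusion holds.
q = 7: 7 mod 24 = 7 — not in {2, 3, 5}.
So q = 7 is the smallest counterexample.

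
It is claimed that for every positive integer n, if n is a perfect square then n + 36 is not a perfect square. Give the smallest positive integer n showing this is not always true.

We need the least positive integer n for which n is a perfect square but n + 36 is a perfect square.
For n = 1, 4, 9, 16, 25, 36, 49 the conclusion holds.
n = 64: 64 = 8² and 64 + 36 = 100 = 10².

n = 64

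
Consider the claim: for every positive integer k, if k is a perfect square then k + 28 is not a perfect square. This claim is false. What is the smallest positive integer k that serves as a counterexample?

k = 36

We need the least positive integer k for which k is a perfect square but k + 28 is a perfect square.
The first 5 eligible values, up to k = 25, all satisfy the conclusion.
k = 36: 36 = 6² and 36 + 28 = 64 = 8².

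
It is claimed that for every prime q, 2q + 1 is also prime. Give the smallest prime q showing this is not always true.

q = 7

For q = 2, 3, 5 the conclusion holds.
q = 7: 2q + 1 = 15 = 3 × 5, not prime.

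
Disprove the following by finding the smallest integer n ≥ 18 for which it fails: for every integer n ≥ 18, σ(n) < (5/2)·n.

n = 24

We need the least integer n ≥ 18 for which the claim fails.
For n = 18, 19, 20, 21, 22, 23 the conclusion holds.
n = 24: σ(24) = 60; 60 ≥ 60.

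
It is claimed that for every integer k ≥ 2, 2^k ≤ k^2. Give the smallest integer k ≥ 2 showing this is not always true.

We need the least integer k ≥ 2 for which 2^k > k^2.
For k = 2, 3, 4 the conclusion holds.
k = 5: 2^k = 32 and k^2 = 25, so 32 > 25.
So k = 5 is the smallest counterexample.

k = 5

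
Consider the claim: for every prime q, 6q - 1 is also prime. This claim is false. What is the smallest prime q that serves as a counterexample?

q = 11

Check each prime q in order until 6q - 1 is not prime.
q = 2: 6q - 1 = 11, prime.
q = 3: 6q - 1 = 17, prime.
q = 5: 6q - 1 = 29, prime.
q = 7: 6q - 1 = 41, prime.
q = 11: 6q - 1 = 65 = 5 × 13, not prime.
So q = 11 is the smallest counterexample.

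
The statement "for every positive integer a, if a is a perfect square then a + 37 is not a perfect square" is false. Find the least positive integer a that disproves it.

A counterexample is any positive integer a such that a is a perfect square but a + 37 is a perfect square; we check each in order.
For a = 1, 4, 9, 16, …, 225, 256, 289 the conclusion holds.
a = 324: 324 = 18² and 324 + 37 = 361 = 19².

a = 324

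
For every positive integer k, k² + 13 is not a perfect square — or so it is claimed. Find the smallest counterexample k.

k = 6

We need the least positive integer k for which k² + 13 is a perfect square.
k = 1: 1² + 13 = 14, not a perfect square.
k = 2: 2² + 13 = 17, not a perfect square.
k = 3: 3² + 13 = 22, not a perfect square.
k = 4: 4² + 13 = 29, not a perfect square.
k = 5: 5² + 13 = 38, not a perfect square.
k = 6: 6² + 13 = 49 = 7², a perfect square.
Thus k = 6 disproves the claim, and no smaller k works.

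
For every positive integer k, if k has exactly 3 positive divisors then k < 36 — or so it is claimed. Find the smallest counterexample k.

k = 49

For k = 4, 9, 25 the conclusion holds.
k = 49: τ(49) = 3; 49 ≥ 36.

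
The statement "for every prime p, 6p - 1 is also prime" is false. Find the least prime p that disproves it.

p = 2: 6p - 1 = 11, prime.
p = 3: 6p - 1 = 17, prime.
p = 5: 6p - 1 = 29, prime.
p = 7: 6p - 1 = 41, prime.
p = 11: 6p - 1 = 65 = 5 × 13, not prime.

p = 11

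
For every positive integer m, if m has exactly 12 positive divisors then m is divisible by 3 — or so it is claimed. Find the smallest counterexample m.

A counterexample is any positive integer m such that m has exactly 12 positive divisors but m is not divisible by 3; we check each in order.
The first 8 eligible values, up to m = 132, all satisfy the conclusion.
m = 140: τ(140) = 12; 140 mod 3 = 2.

m = 140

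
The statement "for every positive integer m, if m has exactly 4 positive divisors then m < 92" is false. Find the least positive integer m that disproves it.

m = 93

Check each positive integer m in order until m has exactly 4 positive divisors but the claim fails.
The first 29 eligible values, up to m = 91, all satisfy the conclusion.
m = 93: τ(93) = 4; 93 ≥ 92.
Hence m = 93 is a counterexample.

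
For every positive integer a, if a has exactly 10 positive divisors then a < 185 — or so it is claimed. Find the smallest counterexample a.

The first 5 eligible values, up to a = 176, all satisfy the conclusion.
a = 208: τ(208) = 10; 208 ≥ 185.

a = 208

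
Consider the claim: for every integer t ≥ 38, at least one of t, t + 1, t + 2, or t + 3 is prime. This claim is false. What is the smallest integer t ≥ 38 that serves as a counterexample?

For t = 38, 39, 40, 41, 42, 43, 44, 45, 46, 47 the conclusion holds.
t = 48: 48 = 2 × 24; 49 = 7 × 7; 50 = 2 × 25; 51 = 3 × 17 — all composite.
Thus t = 48 disproves the claim, and no smaller t works.

t = 48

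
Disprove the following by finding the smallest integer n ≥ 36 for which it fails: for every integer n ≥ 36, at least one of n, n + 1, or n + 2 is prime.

n = 38

For n = 36, 37 the conclusion holds.
n = 38: 38 = 2 × 19; 39 = 3 × 13; 40 = 2 × 20 — all composite.
Thus n = 38 disproves the claim, and no smaller n works.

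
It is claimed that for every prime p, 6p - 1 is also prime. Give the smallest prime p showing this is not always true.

Check each prime p in order until 6p - 1 is not prime.
p = 2: 6p - 1 = 11, prime.
p = 3: 6p - 1 = 17, prime.
p = 5: 6p - 1 = 29, prime.
p = 7: 6p - 1 = 41, prime.
p = 11: 6p - 1 = 65 = 5 × 13, not prime.

p = 11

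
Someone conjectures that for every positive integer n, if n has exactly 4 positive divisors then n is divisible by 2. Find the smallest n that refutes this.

We need the least positive integer n for which n has exactly 4 positive divisors but n is not divisible by 2.
For n = 6, 8, 10, 14 the conclusion holds.
n = 15: τ(15) = 4; 15 mod 2 = 1.
Hence n = 15 is a counterexample.

n = 15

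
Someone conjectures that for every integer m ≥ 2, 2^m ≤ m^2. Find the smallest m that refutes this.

m = 5

Check each integer m ≥ 2 in order until 2^m > m^2.
m = 2: 2^m = 4 and m^2 = 4, so 4 ≤ 4.
m = 3: 2^m = 8 and m^2 = 9, so 8 ≤ 9.
m = 4: 2^m = 16 and m^2 = 16, so 16 ≤ 16.
m = 5: 2^m = 32 and m^2 = 25, so 32 > 25.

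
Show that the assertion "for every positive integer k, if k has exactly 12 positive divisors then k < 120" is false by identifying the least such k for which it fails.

A counterexample is any positive integer k such that k has exactly 12 positive divisors but the claim fails; we check each in order.
The first 6 eligible values, up to k = 108, all satisfy the conclusion.
k = 126: τ(126) = 12; 126 ≥ 120.

k = 126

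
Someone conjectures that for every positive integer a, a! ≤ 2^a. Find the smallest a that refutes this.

Check each positive integer a in order until a! > 2^a.
a = 1: a! = 1 and 2^a = 2, so 1 ≤ 2.
a = 2: a! = 2 and 2^a = 4, so 2 ≤ 4.
a = 3: a! = 6 and 2^a = 8, so 6 ≤ 8.
a = 4: a! = 24 and 2^a = 16, so 24 > 16.
Thus a = 4 disproves the claim, and no smaller a works.

a = 4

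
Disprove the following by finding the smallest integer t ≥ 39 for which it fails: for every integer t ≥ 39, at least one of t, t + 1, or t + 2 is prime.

A counterexample is any integer t ≥ 39 such that t, t + 1, t + 2 are all composite; we check each in order.
For t = 39, 40, 41, 42, 43 the conclusion holds.
t = 44: 44 = 2 × 22; 45 = 3 × 15; 46 = 2 × 23 — all composite.
Hence t = 44 is a counterexample.

t = 44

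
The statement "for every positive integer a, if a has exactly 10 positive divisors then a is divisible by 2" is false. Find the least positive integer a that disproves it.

A counterexample is any positive integer a such that a has exactly 10 positive divisors but a is not divisible by 2; we check each in order.
For a = 48, 80, 112, 162, 176, 208, 272, 304, 368 the conclusion holds.
a = 405: τ(405) = 10; 405 mod 2 = 1.

a = 405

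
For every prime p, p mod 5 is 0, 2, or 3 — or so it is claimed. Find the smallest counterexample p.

p = 11

We need the least prime p for which the claim fails.
For p = 2, 3, 5, 7 the conclusion holds.
p = 11: 11 mod 5 = 1 — not in {0, 2, 3}.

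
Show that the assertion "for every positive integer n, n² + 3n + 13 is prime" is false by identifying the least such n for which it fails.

We need the least positive integer n for which n² + 3n + 13 is not prime.
The first 8 eligible values, up to n = 8, all satisfy the conclusion.
n = 9: n² + 3n + 13 = 121 = 11 × 11, composite.
Hence n = 9 is a counterexample.

n = 9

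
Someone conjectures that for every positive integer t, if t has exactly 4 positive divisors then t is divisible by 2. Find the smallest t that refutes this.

t = 15

We need the least positive integer t for which t has exactly 4 positive divisors but t is not divisible by 2.
t = 6: τ(6) = 4; 6 mod 2 = 0.
t = 8: τ(8) = 4; 8 mod 2 = 0.
t = 10: τ(10) = 4; 10 mod 2 = 0.
t = 14: τ(14) = 4; 14 mod 2 = 0.
t = 15: τ(15) = 4; 15 mod 2 = 1.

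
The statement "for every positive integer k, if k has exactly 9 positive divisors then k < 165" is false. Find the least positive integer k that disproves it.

k = 196

We need the least positive integer k for which k has exactly 9 positive divisors but the claim fails.
k = 36: τ(36) = 9; 36 < 165.
k = 100: τ(100) = 9; 100 < 165.
k = 196: τ(196) = 9; 196 ≥ 165.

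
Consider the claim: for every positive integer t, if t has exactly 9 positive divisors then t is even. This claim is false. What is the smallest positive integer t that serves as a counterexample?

t = 225

A counterexample is any positive integer t such that t has exactly 9 positive divisors but t is odd; we check each in order.
t = 36: divisors of 36: 9 divisors; 36 is even.
t = 100: divisors of 100: 9 divisors; 100 is even.
t = 196: divisors of 196: 9 divisors; 196 is even.
t = 225: divisors of 225: 9 divisors; 225 is odd.
So t = 225 is the smallest counterexample.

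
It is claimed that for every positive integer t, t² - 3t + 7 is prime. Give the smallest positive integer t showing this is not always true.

t = 1: t² - 3t + 7 = 5, prime.
t = 2: t² - 3t + 7 = 5, prime.
t = 3: t² - 3t + 7 = 7, prime.
t = 4: t² - 3t + 7 = 11, prime.
t = 5: t² - 3t + 7 = 17, prime.
t = 6: t² - 3t + 7 = 25 = 5 × 5, composite.
Thus t = 6 disproves the claim, and no smaller t works.

t = 6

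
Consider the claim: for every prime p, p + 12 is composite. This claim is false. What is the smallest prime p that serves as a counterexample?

p = 5

A counterexample is any prime p such that p + 12 is prime; we check each in order.
p = 2: p + 12 = 14 = 2 × 7, composite.
p = 3: p + 12 = 15 = 3 × 5, composite.
p = 5: p + 12 = 17, prime — not composite.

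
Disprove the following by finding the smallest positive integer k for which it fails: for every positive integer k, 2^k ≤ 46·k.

k = 9

A counterexample is any positive integer k such that 2^k > 46·k; we check each in order.
The first 8 eligible values, up to k = 8, all satisfy the conclusion.
k = 9: 2^k = 512 and 46·k = 414, so 512 > 414.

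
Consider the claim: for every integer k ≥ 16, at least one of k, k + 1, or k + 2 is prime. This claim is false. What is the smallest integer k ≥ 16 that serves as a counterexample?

k = 20

We need the least integer k ≥ 16 for which k, k + 1, k + 2 are all composite.
For k = 16, 17, 18, 19 the conclusion holds.
k = 20: 20 = 2 × 10; 21 = 3 × 7; 22 = 2 × 11 — all composite.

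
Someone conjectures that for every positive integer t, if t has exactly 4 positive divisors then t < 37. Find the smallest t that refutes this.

t = 38

The first 12 eligible values, up to t = 35, all satisfy the conclusion.
t = 38: τ(38) = 4; 38 ≥ 37.
So t = 38 is the smallest counterexample.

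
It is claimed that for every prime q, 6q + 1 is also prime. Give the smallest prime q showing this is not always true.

We need the least prime q for which 6q + 1 is not prime.
The first 7 eligible values, up to q = 17, all satisfy the conclusion.
q = 19: 6q + 1 = 115 = 5 × 23, not prime.

q = 19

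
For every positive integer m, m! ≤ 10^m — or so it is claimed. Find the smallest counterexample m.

m = 25

For m = 1, 2, 3, 4, …, 22, 23, 24 the conclusion holds.
m = 25: m! = 15511210043330985984000000 and 10^m = 10000000000000000000000000, so 15511210043330985984000000 > 10000000000000000000000000.
So m = 25 is the smallest counterexample.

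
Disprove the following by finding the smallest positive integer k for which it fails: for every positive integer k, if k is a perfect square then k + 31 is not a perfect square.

A counterexample is any positive integer k such that k is a perfect square but k + 31 is a perfect square; we check each in order.
For k = 1, 4, 9, 16, …, 144, 169, 196 the conclusion holds.
k = 225: 225 = 15² and 225 + 31 = 256 = 16².

k = 225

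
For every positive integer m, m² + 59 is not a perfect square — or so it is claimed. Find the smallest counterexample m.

m = 29

A counterexample is any positive integer m such that m² + 59 is a perfect square; we check each in order.
The first 28 eligible values, up to m = 28, all satisfy the conclusion.
m = 29: 29² + 59 = 900 = 30², a perfect square.
So m = 29 is the smallest counterexample.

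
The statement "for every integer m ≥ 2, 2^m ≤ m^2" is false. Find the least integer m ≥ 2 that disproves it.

m = 5

We need the least integer m ≥ 2 for which 2^m > m^2.
For m = 2, 3, 4 the conclusion holds.
m = 5: 2^m = 32 and m^2 = 25, so 32 > 25.
So m = 5 is the smallest counterexample.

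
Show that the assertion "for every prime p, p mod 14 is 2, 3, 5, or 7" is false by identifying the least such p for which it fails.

A counterexample is any prime p such that the claim fails; we check each in order.
p = 2: 2 mod 14 = 2.
p = 3: 3 mod 14 = 3.
p = 5: 5 mod 14 = 5.
p = 7: 7 mod 14 = 7.
p = 11: 11 mod 14 = 11 — not in {2, 3, 5, 7}.
Thus p = 11 disproves the claim, and no smaller p works.

p = 11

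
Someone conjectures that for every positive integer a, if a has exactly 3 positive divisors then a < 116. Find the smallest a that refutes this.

a = 121

We need the least positive integer a for which a has exactly 3 positive divisors but the claim fails.
For a = 4, 9, 25, 49 the conclusion holds.
a = 121: τ(121) = 3; 121 ≥ 116.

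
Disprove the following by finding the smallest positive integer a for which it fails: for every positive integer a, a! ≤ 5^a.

We need the least positive integer a for which a! > 5^a.
For a = 1, 2, 3, 4, …, 9, 10, 11 the conclusion holds.
a = 12: a! = 479001600 and 5^a = 244140625, so 479001600 > 244140625.

a = 12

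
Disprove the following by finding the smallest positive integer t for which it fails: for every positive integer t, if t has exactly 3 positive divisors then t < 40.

A counterexample is any positive integer t such that t has exactly 3 positive divisors but the claim fails; we check each in order.
For t = 4, 9, 25 the conclusion holds.
t = 49: τ(49) = 3; 49 ≥ 40.
Thus t = 49 disproves the claim, and no smaller t works.

t = 49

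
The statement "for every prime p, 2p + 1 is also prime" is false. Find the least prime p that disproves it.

p = 7

Check each prime p in order until 2p + 1 is not prime.
For p = 2, 3, 5 the conclusion holds.
p = 7: 2p + 1 = 15 = 3 × 5, not prime.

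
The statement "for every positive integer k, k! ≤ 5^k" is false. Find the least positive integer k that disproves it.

A counterexample is any positive integer k such that k! > 5^k; we check each in order.
The first 11 eligible values, up to k = 11, all satisfy the conclusion.
k = 12: k! = 479001600 and 5^k = 244140625, so 479001600 > 244140625.
So k = 12 is the smallest counterexample.

k = 12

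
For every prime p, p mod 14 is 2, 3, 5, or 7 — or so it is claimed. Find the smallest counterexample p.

The first 4 eligible values, up to p = 7, all satisfy the conclusion.
p = 11: 11 mod 14 = 11 — not in {2, 3, 5, 7}.
Thus p = 11 disproves the claim, and no smaller p works.

p = 11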